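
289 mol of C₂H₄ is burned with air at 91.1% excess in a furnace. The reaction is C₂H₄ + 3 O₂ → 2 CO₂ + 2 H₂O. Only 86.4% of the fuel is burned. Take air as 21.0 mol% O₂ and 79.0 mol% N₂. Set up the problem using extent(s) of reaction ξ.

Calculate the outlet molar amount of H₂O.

499 mol

Stoichiometric O₂ = 3 × 289 = 867 mol; O₂ fed = 867 × 1.911 = 1657 mol.
N₂ fed = 1657 × 79/21 = 6233 mol.
Fuel reacted = 0.864 × 289 → ξ = 249.7 mol.
Outlet (n = n₀ + ν ξ):
  C₂H₄: 289 − 1(249.7) = 39.3
  O₂: 1657 − 3(249.7) = 907.7
  N₂: 6233 (inert)
  CO₂: 0 + 2(249.7) = 499.4
  H₂O: 0 + 2(249.7) = 499.4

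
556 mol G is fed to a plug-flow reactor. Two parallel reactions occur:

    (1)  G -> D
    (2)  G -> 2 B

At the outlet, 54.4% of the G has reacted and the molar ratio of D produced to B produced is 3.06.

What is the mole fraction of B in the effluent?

0.142

Conversion of G: G consumed = 0.544 × 556 = 302.5 mol = 1ξ₁ + 1ξ₂.
Selectivity: 1ξ₁ / (2ξ₂) = 3.06 → ξ₁ = 6.12 ξ₂.
Substitute: (1·6.12 + 1) ξ₂ = 302.5 → ξ₂ = 42.48 mol, ξ₁ = 260 mol.
Outlet amounts (n = n₀ + Σ ν·ξ):
  G: 556 − 1(260) − 1(42.48) = 253.5
  D: 0 + 1(260) = 260
  B: 0 + 2(42.48) = 84.96
Total out = 598.5 mol; y_B = 84.96 / 598.5 = 0.142.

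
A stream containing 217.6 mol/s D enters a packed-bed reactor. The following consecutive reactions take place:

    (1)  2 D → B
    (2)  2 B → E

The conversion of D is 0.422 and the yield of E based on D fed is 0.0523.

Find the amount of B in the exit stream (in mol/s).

Conversion of D: D consumed = 2ξ₁ = 0.422 × 217.6 → ξ₁ = 45.91 mol/s.
Yield of E: 1ξ₂ / 217.6 = 0.0523 → ξ₂ = 11.38 mol/s.
Outlet amounts (n = n₀ + Σ ν·ξ):
  D: 217.6 − 2(45.91) = 125.8
  B: 0 + 1(45.91) − 2(11.38) = 23.15
  E: 0 + 1(11.38) = 11.38

23.2 mol/s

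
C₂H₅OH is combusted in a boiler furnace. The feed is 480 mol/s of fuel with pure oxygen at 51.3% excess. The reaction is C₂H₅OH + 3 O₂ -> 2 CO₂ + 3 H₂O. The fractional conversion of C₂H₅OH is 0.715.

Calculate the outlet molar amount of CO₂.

686 mol/s

Stoichiometric O₂ = 3 × 480 = 1440 mol/s; O₂ fed = 1440 × 1.513 = 2179 mol/s.
Fuel reacted = 0.715 × 480 → ξ = 343.2 mol/s.
Outlet (n = n₀ + ν ξ):
  C₂H₅OH: 480 − 1(343.2) = 136.8
  O₂: 2179 − 3(343.2) = 1149
  CO₂: 0 + 2(343.2) = 686.4
  H₂O: 0 + 3(343.2) = 1030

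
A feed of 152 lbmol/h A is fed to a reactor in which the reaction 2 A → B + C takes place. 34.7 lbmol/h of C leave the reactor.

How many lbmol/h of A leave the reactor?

For C: n = n₀ + 1ξ → 34.7 = 0 + 1ξ, giving ξ = 34.7 lbmol/h.
Outlet amounts (n = n₀ + ν ξ):
  A: 152 − 2(34.7) = 82.6
  B: 0 + 1(34.7) = 34.7
  C: 0 + 1(34.7) = 34.7

82.6 lbmol/h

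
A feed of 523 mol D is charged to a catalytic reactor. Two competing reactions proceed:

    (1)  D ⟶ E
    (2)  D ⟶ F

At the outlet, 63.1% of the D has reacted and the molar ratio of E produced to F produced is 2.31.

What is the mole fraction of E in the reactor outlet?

Conversion of D: D consumed = 0.631 × 523 = 330 mol = 1ξ₁ + 1ξ₂.
Selectivity: 1ξ₁ / (1ξ₂) = 2.31 → ξ₁ = 2.31 ξ₂.
Substitute: (1·2.31 + 1) ξ₂ = 330 → ξ₂ = 99.7 mol, ξ₁ = 230.3 mol.
Outlet amounts (n = n₀ + Σ ν·ξ):
  D: 523 − 1(230.3) − 1(99.7) = 193
  E: 0 + 1(230.3) = 230.3
  F: 0 + 1(99.7) = 99.7
Total out = 523 mol; y_E = 230.3 / 523 = 0.4404.

0.44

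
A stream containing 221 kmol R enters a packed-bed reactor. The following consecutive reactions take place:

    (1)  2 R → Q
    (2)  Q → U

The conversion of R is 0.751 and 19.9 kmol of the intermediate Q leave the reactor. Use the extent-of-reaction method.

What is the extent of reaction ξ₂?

Conversion of R: R consumed = 2ξ₁ = 0.751 × 221 → ξ₁ = 82.99 kmol.
Q balance: n_Q = 0 + 1ξ₁ − 1ξ₂ = 19.9 → ξ₂ = (1·82.99 − 19.9)/1 = 63.09 kmol.
Outlet amounts (n = n₀ + Σ ν·ξ):
  R: 221 − 2(82.99) = 55.03
  Q: 0 + 1(82.99) − 1(63.09) = 19.9
  U: 0 + 1(63.09) = 63.09

ξ₂ = 63.1 kmol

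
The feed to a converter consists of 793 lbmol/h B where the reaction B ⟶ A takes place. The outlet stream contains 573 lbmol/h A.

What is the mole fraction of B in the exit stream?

0.277

For A: n = n₀ + 1ξ → 573 = 0 + 1ξ, giving ξ = 573 lbmol/h.
Outlet amounts (n = n₀ + ν ξ):
  B: 793 − 1(573) = 220
  A: 0 + 1(573) = 573
Total out = 793 lbmol/h; y_B = 220 / 793 = 0.2774.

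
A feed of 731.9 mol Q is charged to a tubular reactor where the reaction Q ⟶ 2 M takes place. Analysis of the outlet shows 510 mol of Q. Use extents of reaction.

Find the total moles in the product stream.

954 mol

For Q: n = n₀ − 1ξ → 510 = 731.9 − 1ξ, giving ξ = 221.9 mol.
Outlet amounts (n = n₀ + ν ξ):
  Q: 731.9 − 1(221.9) = 510
  M: 0 + 2(221.9) = 443.8
Total out = 510 + 443.8 = 953.8 mol.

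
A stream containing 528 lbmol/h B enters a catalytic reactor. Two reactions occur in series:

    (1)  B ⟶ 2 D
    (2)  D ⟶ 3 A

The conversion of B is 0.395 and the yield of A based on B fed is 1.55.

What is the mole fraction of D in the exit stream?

0.113

Conversion of B: B consumed = 1ξ₁ = 0.395 × 528 → ξ₁ = 208.6 lbmol/h.
Yield of A: 3ξ₂ / 528 = 1.55 → ξ₂ = 272.8 lbmol/h.
Outlet amounts (n = n₀ + Σ ν·ξ):
  B: 528 − 1(208.6) = 319.4
  D: 0 + 2(208.6) − 1(272.8) = 144.3
  A: 0 + 3(272.8) = 818.4
Total out = 1282 lbmol/h; y_D = 144.3 / 1282 = 0.1126.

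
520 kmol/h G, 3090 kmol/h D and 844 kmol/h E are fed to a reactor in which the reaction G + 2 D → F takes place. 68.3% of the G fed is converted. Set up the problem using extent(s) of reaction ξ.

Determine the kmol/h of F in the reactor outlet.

355 kmol/h

G reacted = 0.683 × 520 = 355.2 kmol/h; ν_G = −1, so ξ = 355.2/1 = 355.2 kmol/h.
Outlet amounts (n = n₀ + ν ξ):
  G: 520 − 1(355.2) = 164.8
  D: 3090 − 2(355.2) = 2380
  F: 0 + 1(355.2) = 355.2
  E: 844 (inert)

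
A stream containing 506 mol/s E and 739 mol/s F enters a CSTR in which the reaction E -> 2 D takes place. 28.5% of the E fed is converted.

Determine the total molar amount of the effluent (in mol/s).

E reacted = 0.285 × 506 = 144.2 mol/s; ν_E = −1, so ξ = 144.2/1 = 144.2 mol/s.
Outlet amounts (n = n₀ + ν ξ):
  E: 506 − 1(144.2) = 361.8
  D: 0 + 2(144.2) = 288.4
  F: 739 (inert)
Total out = 361.8 + 288.4 + 739 = 1389 mol/s.

1390 mol/s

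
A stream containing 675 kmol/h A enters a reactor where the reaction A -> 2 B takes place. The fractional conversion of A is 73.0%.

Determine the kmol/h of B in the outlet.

986 kmol/h

A reacted = 0.73 × 675 = 492.8 kmol/h; ν_A = −1, so ξ = 492.8/1 = 492.8 kmol/h.
Outlet amounts (n = n₀ + ν ξ):
  A: 675 − 1(492.8) = 182.2
  B: 0 + 2(492.8) = 985.5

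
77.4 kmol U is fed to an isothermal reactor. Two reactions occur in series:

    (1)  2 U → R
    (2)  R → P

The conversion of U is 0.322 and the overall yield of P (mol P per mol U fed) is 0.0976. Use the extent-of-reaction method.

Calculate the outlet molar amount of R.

Conversion of U: U consumed = 2ξ₁ = 0.322 × 77.4 → ξ₁ = 12.46 kmol.
Yield of P: 1ξ₂ / 77.4 = 0.0976 → ξ₂ = 7.554 kmol.
Outlet amounts (n = n₀ + Σ ν·ξ):
  U: 77.4 − 2(12.46) = 52.48
  R: 0 + 1(12.46) − 1(7.554) = 4.907
  P: 0 + 1(7.554) = 7.554

4.91 kmol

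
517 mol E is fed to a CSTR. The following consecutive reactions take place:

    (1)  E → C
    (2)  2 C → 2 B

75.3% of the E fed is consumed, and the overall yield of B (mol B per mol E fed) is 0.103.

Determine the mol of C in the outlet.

336 mol

Conversion of E: E consumed = 1ξ₁ = 0.753 × 517 → ξ₁ = 389.3 mol.
Yield of B: 2ξ₂ / 517 = 0.103 → ξ₂ = 26.63 mol.
Outlet amounts (n = n₀ + Σ ν·ξ):
  E: 517 − 1(389.3) = 127.7
  C: 0 + 1(389.3) − 2(26.63) = 336.1
  B: 0 + 2(26.63) = 53.25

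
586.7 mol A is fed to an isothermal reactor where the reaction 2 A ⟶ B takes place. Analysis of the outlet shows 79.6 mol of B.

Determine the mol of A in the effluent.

For B: n = n₀ + 1ξ → 79.6 = 0 + 1ξ, giving ξ = 79.6 mol.
Outlet amounts (n = n₀ + ν ξ):
  A: 586.7 − 2(79.6) = 427.5
  B: 0 + 1(79.6) = 79.6

428 mol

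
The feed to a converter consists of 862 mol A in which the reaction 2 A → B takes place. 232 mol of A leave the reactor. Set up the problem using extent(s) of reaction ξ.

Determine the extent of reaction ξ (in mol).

For A: n = n₀ − 2ξ → 232 = 862 − 2ξ, giving ξ = 315 mol.
Outlet amounts (n = n₀ + ν ξ):
  A: 862 − 2(315) = 232
  B: 0 + 1(315) = 315

ξ = 315 mol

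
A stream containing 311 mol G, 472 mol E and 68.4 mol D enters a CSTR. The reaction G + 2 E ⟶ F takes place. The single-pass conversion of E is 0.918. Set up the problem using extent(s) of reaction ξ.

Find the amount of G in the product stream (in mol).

E reacted = 0.918 × 472 = 433.3 mol; ν_E = −2, so ξ = 433.3/2 = 216.6 mol.
Outlet amounts (n = n₀ + ν ξ):
  G: 311 − 1(216.6) = 94.35
  E: 472 − 2(216.6) = 38.7
  F: 0 + 1(216.6) = 216.6
  D: 68.4 (inert)

94.4 mol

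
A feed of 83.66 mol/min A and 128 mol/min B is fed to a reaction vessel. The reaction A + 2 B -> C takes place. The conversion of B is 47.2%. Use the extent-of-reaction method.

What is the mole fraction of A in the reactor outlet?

B reacted = 0.472 × 128 = 60.42 mol/min; ν_B = −2, so ξ = 60.42/2 = 30.21 mol/min.
Outlet amounts (n = n₀ + ν ξ):
  A: 83.66 − 1(30.21) = 53.45
  B: 128 − 2(30.21) = 67.58
  C: 0 + 1(30.21) = 30.21
Total out = 151.2 mol/min; y_A = 53.45 / 151.2 = 0.3534.

0.353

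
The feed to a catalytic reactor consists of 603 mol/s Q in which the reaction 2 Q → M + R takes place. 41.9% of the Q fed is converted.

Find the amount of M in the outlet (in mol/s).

126 mol/s

Q reacted = 0.419 × 603 = 252.7 mol/s; ν_Q = −2, so ξ = 252.7/2 = 126.3 mol/s.
Outlet amounts (n = n₀ + ν ξ):
  Q: 603 − 2(126.3) = 350.3
  M: 0 + 1(126.3) = 126.3
  R: 0 + 1(126.3) = 126.3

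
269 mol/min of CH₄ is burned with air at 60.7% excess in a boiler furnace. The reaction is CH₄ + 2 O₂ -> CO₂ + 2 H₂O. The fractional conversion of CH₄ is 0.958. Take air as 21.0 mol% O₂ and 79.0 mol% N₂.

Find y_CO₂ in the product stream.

0.0588

Stoichiometric O₂ = 2 × 269 = 538 mol/min; O₂ fed = 538 × 1.607 = 864.6 mol/min.
N₂ fed = 864.6 × 79/21 = 3252 mol/min.
Fuel reacted = 0.958 × 269 → ξ = 257.7 mol/min.
Outlet (n = n₀ + ν ξ):
  CH₄: 269 − 1(257.7) = 11.3
  O₂: 864.6 − 2(257.7) = 349.2
  N₂: 3252 (inert)
  CO₂: 0 + 1(257.7) = 257.7
  H₂O: 0 + 2(257.7) = 515.4
Total out = 4386 mol/min; y_CO₂ = 257.7 / 4386 = 0.05876.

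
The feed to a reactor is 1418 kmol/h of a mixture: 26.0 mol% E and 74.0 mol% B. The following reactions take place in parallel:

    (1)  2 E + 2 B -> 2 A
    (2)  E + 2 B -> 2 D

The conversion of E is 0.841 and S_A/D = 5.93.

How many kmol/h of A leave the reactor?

Conversion of E: E consumed = 0.841 × 368.7 = 310.1 kmol/h = 2ξ₁ + 1ξ₂.
Selectivity: 2ξ₁ / (2ξ₂) = 5.93 → ξ₁ = 5.93 ξ₂.
Substitute: (2·5.93 + 1) ξ₂ = 310.1 → ξ₂ = 24.11 kmol/h, ξ₁ = 143 kmol/h.
Outlet amounts (n = n₀ + Σ ν·ξ):
  E: 368.7 − 2(143) − 1(24.11) = 58.62
  B: 1049 − 2(143) − 2(24.11) = 715.1
  A: 0 + 2(143) = 285.9
  D: 0 + 2(24.11) = 48.22

286 kmol/h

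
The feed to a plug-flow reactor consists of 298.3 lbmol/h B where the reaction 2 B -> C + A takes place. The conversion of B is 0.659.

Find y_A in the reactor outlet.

0.33

B reacted = 0.659 × 298.3 = 196.6 lbmol/h; ν_B = −2, so ξ = 196.6/2 = 98.29 lbmol/h.
Outlet amounts (n = n₀ + ν ξ):
  B: 298.3 − 2(98.29) = 101.7
  C: 0 + 1(98.29) = 98.29
  A: 0 + 1(98.29) = 98.29
Total out = 298.3 lbmol/h; y_A = 98.29 / 298.3 = 0.3295.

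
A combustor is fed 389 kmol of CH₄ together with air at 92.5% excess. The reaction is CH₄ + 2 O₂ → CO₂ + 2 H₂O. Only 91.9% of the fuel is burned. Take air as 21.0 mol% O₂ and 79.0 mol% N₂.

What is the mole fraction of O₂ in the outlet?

Stoichiometric O₂ = 2 × 389 = 778 kmol; O₂ fed = 778 × 1.925 = 1498 kmol.
N₂ fed = 1498 × 79/21 = 5634 kmol.
Fuel reacted = 0.919 × 389 → ξ = 357.5 kmol.
Outlet (n = n₀ + ν ξ):
  CH₄: 389 − 1(357.5) = 31.51
  O₂: 1498 − 2(357.5) = 782.7
  N₂: 5634 (inert)
  CO₂: 0 + 1(357.5) = 357.5
  H₂O: 0 + 2(357.5) = 715
Total out = 7521 kmol; y_O₂ = 782.7 / 7521 = 0.1041.

0.104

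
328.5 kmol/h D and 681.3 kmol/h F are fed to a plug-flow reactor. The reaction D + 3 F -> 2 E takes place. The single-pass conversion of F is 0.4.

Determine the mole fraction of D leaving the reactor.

F reacted = 0.4 × 681.3 = 272.5 kmol/h; ν_F = −3, so ξ = 272.5/3 = 90.84 kmol/h.
Outlet amounts (n = n₀ + ν ξ):
  D: 328.5 − 1(90.84) = 237.7
  F: 681.3 − 3(90.84) = 408.8
  E: 0 + 2(90.84) = 181.7
Total out = 828.1 kmol/h; y_D = 237.7 / 828.1 = 0.287.

0.287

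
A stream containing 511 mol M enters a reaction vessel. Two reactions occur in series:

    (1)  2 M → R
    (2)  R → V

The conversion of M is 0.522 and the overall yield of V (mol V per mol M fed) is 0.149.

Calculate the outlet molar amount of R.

57.2 mol

Conversion of M: M consumed = 2ξ₁ = 0.522 × 511 → ξ₁ = 133.4 mol.
Yield of V: 1ξ₂ / 511 = 0.149 → ξ₂ = 76.14 mol.
Outlet amounts (n = n₀ + Σ ν·ξ):
  M: 511 − 2(133.4) = 244.3
  R: 0 + 1(133.4) − 1(76.14) = 57.23
  V: 0 + 1(76.14) = 76.14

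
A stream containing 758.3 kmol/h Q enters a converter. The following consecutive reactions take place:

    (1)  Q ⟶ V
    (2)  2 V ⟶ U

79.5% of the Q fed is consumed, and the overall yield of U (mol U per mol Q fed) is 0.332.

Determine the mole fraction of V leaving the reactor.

Conversion of Q: Q consumed = 1ξ₁ = 0.795 × 758.3 → ξ₁ = 602.8 kmol/h.
Yield of U: 1ξ₂ / 758.3 = 0.332 → ξ₂ = 251.8 kmol/h.
Outlet amounts (n = n₀ + Σ ν·ξ):
  Q: 758.3 − 1(602.8) = 155.5
  V: 0 + 1(602.8) − 2(251.8) = 99.34
  U: 0 + 1(251.8) = 251.8
Total out = 506.5 kmol/h; y_V = 99.34 / 506.5 = 0.1961.

0.196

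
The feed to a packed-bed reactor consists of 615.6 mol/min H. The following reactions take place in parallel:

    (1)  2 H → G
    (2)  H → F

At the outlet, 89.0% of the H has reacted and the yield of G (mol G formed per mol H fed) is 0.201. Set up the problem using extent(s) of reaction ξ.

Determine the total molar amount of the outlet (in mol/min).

Yield of G: 1ξ₁ / 615.6 = 0.201 → ξ₁ = 123.7 mol/min.
Conversion of H: 2ξ₁ + 1ξ₂ = 0.89 × 615.6 = 547.9 → ξ₂ = 300.4 mol/min.
Outlet amounts (n = n₀ + Σ ν·ξ):
  H: 615.6 − 2(123.7) − 1(300.4) = 67.72
  G: 0 + 1(123.7) = 123.7
  F: 0 + 1(300.4) = 300.4
Total out = 67.72 + 123.7 + 300.4 = 491.9 mol/min.

492 mol/min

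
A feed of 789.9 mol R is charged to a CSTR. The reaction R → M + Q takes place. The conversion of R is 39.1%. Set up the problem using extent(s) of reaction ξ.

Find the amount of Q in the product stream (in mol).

309 mol

R reacted = 0.391 × 789.9 = 308.9 mol; ν_R = −1, so ξ = 308.9/1 = 308.9 mol.
Outlet amounts (n = n₀ + ν ξ):
  R: 789.9 − 1(308.9) = 481
  M: 0 + 1(308.9) = 308.9
  Q: 0 + 1(308.9) = 308.9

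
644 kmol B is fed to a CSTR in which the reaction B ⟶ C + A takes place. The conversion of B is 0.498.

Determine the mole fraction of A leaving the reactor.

B reacted = 0.498 × 644 = 320.7 kmol; ν_B = −1, so ξ = 320.7/1 = 320.7 kmol.
Outlet amounts (n = n₀ + ν ξ):
  B: 644 − 1(320.7) = 323.3
  C: 0 + 1(320.7) = 320.7
  A: 0 + 1(320.7) = 320.7
Total out = 964.7 kmol; y_A = 320.7 / 964.7 = 0.3324.

0.332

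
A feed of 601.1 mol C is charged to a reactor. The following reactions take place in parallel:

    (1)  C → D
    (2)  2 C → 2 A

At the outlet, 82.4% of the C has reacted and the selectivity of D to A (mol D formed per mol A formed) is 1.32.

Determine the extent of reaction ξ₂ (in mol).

ξ₂ = 107 mol

Conversion of C: C consumed = 0.824 × 601.1 = 495.3 mol = 1ξ₁ + 2ξ₂.
Selectivity: 1ξ₁ / (2ξ₂) = 1.32 → ξ₁ = 2.64 ξ₂.
Substitute: (1·2.64 + 2) ξ₂ = 495.3 → ξ₂ = 106.7 mol, ξ₁ = 281.8 mol.
Outlet amounts (n = n₀ + Σ ν·ξ):
  C: 601.1 − 1(281.8) − 2(106.7) = 105.8
  D: 0 + 1(281.8) = 281.8
  A: 0 + 2(106.7) = 213.5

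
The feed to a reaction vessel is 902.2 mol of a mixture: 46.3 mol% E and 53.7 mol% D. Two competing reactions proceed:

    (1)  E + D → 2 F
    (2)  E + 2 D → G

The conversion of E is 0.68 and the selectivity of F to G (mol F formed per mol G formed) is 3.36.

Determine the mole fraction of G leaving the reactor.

0.154

Conversion of E: E consumed = 0.68 × 417.7 = 284 mol = 1ξ₁ + 1ξ₂.
Selectivity: 2ξ₁ / (1ξ₂) = 3.36 → ξ₁ = 1.68 ξ₂.
Substitute: (1·1.68 + 1) ξ₂ = 284 → ξ₂ = 106 mol, ξ₁ = 178.1 mol.
Outlet amounts (n = n₀ + Σ ν·ξ):
  E: 417.7 − 1(178.1) − 1(106) = 133.7
  D: 484.5 − 1(178.1) − 2(106) = 94.44
  F: 0 + 2(178.1) = 356.1
  G: 0 + 1(106) = 106
Total out = 690.2 mol; y_G = 106 / 690.2 = 0.1536.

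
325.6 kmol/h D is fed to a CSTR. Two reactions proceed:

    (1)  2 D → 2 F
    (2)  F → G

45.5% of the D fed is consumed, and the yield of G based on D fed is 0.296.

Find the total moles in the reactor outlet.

326 kmol/h

Conversion of D: D consumed = 2ξ₁ = 0.455 × 325.6 → ξ₁ = 74.07 kmol/h.
Yield of G: 1ξ₂ / 325.6 = 0.296 → ξ₂ = 96.38 kmol/h.
Outlet amounts (n = n₀ + Σ ν·ξ):
  D: 325.6 − 2(74.07) = 177.5
  F: 0 + 2(74.07) − 1(96.38) = 51.77
  G: 0 + 1(96.38) = 96.38
Total out = 177.5 + 51.77 + 96.38 = 325.6 kmol/h.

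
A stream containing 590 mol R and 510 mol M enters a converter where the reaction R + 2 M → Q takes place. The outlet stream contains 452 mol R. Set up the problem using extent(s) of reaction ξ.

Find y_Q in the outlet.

0.167

For R: n = n₀ − 1ξ → 452 = 590 − 1ξ, giving ξ = 138 mol.
Outlet amounts (n = n₀ + ν ξ):
  R: 590 − 1(138) = 452
  M: 510 − 2(138) = 234
  Q: 0 + 1(138) = 138
Total out = 824 mol; y_Q = 138 / 824 = 0.1675.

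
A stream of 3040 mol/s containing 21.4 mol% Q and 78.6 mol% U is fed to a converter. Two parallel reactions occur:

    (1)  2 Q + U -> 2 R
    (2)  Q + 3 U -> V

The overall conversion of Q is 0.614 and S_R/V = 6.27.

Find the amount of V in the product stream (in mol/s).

Conversion of Q: Q consumed = 0.614 × 650.6 = 399.4 mol/s = 2ξ₁ + 1ξ₂.
Selectivity: 2ξ₁ / (1ξ₂) = 6.27 → ξ₁ = 3.135 ξ₂.
Substitute: (2·3.135 + 1) ξ₂ = 399.4 → ξ₂ = 54.94 mol/s, ξ₁ = 172.2 mol/s.
Outlet amounts (n = n₀ + Σ ν·ξ):
  Q: 650.6 − 2(172.2) − 1(54.94) = 251.1
  U: 2389 − 1(172.2) − 3(54.94) = 2052
  R: 0 + 2(172.2) = 344.5
  V: 0 + 1(54.94) = 54.94

54.9 mol/s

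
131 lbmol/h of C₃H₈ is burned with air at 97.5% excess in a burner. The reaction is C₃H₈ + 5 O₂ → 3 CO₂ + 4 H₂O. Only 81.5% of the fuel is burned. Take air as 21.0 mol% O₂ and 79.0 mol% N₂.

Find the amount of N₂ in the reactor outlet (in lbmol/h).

4870 lbmol/h

Stoichiometric O₂ = 5 × 131 = 655 lbmol/h; O₂ fed = 655 × 1.975 = 1294 lbmol/h.
N₂ fed = 1294 × 79/21 = 4866 lbmol/h.
Fuel reacted = 0.815 × 131 → ξ = 106.8 lbmol/h.
Outlet (n = n₀ + ν ξ):
  C₃H₈: 131 − 1(106.8) = 24.24
  O₂: 1294 − 5(106.8) = 759.8
  N₂: 4866 (inert)
  CO₂: 0 + 3(106.8) = 320.3
  H₂O: 0 + 4(106.8) = 427.1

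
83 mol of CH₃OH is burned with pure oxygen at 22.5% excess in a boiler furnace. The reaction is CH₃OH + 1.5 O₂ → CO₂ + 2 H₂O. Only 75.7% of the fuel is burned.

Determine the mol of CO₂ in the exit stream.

Stoichiometric O₂ = 1.5 × 83 = 124.5 mol; O₂ fed = 124.5 × 1.225 = 152.5 mol.
Fuel reacted = 0.757 × 83 → ξ = 62.83 mol.
Outlet (n = n₀ + ν ξ):
  CH₃OH: 83 − 1(62.83) = 20.17
  O₂: 152.5 − 1.5(62.83) = 58.27
  CO₂: 0 + 1(62.83) = 62.83
  H₂O: 0 + 2(62.83) = 125.7

62.8 mol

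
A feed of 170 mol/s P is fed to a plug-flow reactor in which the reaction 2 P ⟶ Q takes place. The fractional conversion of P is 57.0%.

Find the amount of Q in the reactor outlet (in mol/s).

48.4 mol/s

P reacted = 0.57 × 170 = 96.9 mol/s; ν_P = −2, so ξ = 96.9/2 = 48.45 mol/s.
Outlet amounts (n = n₀ + ν ξ):
  P: 170 − 2(48.45) = 73.1
  Q: 0 + 1(48.45) = 48.45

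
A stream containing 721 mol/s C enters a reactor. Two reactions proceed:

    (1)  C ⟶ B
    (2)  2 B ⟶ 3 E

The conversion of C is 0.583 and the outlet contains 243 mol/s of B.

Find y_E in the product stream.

Conversion of C: C consumed = 1ξ₁ = 0.583 × 721 → ξ₁ = 420.3 mol/s.
B balance: n_B = 0 + 1ξ₁ − 2ξ₂ = 243 → ξ₂ = (1·420.3 − 243)/2 = 88.67 mol/s.
Outlet amounts (n = n₀ + Σ ν·ξ):
  C: 721 − 1(420.3) = 300.7
  B: 0 + 1(420.3) − 2(88.67) = 243
  E: 0 + 3(88.67) = 266
Total out = 809.7 mol/s; y_E = 266 / 809.7 = 0.3285.

0.329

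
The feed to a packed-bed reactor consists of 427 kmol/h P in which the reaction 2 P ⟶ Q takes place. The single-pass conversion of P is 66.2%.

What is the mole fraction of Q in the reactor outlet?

0.495

P reacted = 0.662 × 427 = 282.7 kmol/h; ν_P = −2, so ξ = 282.7/2 = 141.3 kmol/h.
Outlet amounts (n = n₀ + ν ξ):
  P: 427 − 2(141.3) = 144.3
  Q: 0 + 1(141.3) = 141.3
Total out = 285.7 kmol/h; y_Q = 141.3 / 285.7 = 0.4948.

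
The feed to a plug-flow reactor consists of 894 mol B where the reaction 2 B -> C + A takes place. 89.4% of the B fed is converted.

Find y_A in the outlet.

0.447

B reacted = 0.894 × 894 = 799.2 mol; ν_B = −2, so ξ = 799.2/2 = 399.6 mol.
Outlet amounts (n = n₀ + ν ξ):
  B: 894 − 2(399.6) = 94.76
  C: 0 + 1(399.6) = 399.6
  A: 0 + 1(399.6) = 399.6
Total out = 894 mol; y_A = 399.6 / 894 = 0.447.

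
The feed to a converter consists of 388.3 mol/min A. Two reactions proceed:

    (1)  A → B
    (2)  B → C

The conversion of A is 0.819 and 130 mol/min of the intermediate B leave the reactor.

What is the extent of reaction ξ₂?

ξ₂ = 188 mol/min

Conversion of A: A consumed = 1ξ₁ = 0.819 × 388.3 → ξ₁ = 318 mol/min.
B balance: n_B = 0 + 1ξ₁ − 1ξ₂ = 130 → ξ₂ = (1·318 − 130)/1 = 188 mol/min.
Outlet amounts (n = n₀ + Σ ν·ξ):
  A: 388.3 − 1(318) = 70.28
  B: 0 + 1(318) − 1(188) = 130
  C: 0 + 1(188) = 188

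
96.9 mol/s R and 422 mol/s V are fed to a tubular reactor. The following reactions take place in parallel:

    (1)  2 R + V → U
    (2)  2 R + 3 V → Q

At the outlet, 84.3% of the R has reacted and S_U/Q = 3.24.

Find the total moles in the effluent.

418 mol/s

Conversion of R: R consumed = 0.843 × 96.9 = 81.69 mol/s = 2ξ₁ + 2ξ₂.
Selectivity: 1ξ₁ / (1ξ₂) = 3.24 → ξ₁ = 3.24 ξ₂.
Substitute: (2·3.24 + 2) ξ₂ = 81.69 → ξ₂ = 9.633 mol/s, ξ₁ = 31.21 mol/s.
Outlet amounts (n = n₀ + Σ ν·ξ):
  R: 96.9 − 2(31.21) − 2(9.633) = 15.21
  V: 422 − 1(31.21) − 3(9.633) = 361.9
  U: 0 + 1(31.21) = 31.21
  Q: 0 + 1(9.633) = 9.633
Total out = 15.21 + 361.9 + 31.21 + 9.633 = 417.9 mol/s.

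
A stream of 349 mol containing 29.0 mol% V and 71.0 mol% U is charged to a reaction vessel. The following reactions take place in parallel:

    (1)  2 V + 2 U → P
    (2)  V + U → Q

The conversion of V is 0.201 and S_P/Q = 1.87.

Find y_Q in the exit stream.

0.0134

Conversion of V: V consumed = 0.201 × 101.2 = 20.34 mol = 2ξ₁ + 1ξ₂.
Selectivity: 1ξ₁ / (1ξ₂) = 1.87 → ξ₁ = 1.87 ξ₂.
Substitute: (2·1.87 + 1) ξ₂ = 20.34 → ξ₂ = 4.292 mol, ξ₁ = 8.026 mol.
Outlet amounts (n = n₀ + Σ ν·ξ):
  V: 101.2 − 2(8.026) − 1(4.292) = 80.87
  U: 247.8 − 2(8.026) − 1(4.292) = 227.4
  P: 0 + 1(8.026) = 8.026
  Q: 0 + 1(4.292) = 4.292
Total out = 320.6 mol; y_Q = 4.292 / 320.6 = 0.01339.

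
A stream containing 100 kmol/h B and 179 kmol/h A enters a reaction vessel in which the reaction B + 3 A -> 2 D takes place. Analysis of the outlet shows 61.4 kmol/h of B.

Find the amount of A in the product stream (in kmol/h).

63.2 kmol/h

For B: n = n₀ − 1ξ → 61.4 = 100 − 1ξ, giving ξ = 38.6 kmol/h.
Outlet amounts (n = n₀ + ν ξ):
  B: 100 − 1(38.6) = 61.4
  A: 179 − 3(38.6) = 63.2
  D: 0 + 2(38.6) = 77.2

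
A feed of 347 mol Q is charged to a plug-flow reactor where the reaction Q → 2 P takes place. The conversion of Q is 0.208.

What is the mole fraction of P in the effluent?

0.344

Q reacted = 0.208 × 347 = 72.18 mol; ν_Q = −1, so ξ = 72.18/1 = 72.18 mol.
Outlet amounts (n = n₀ + ν ξ):
  Q: 347 − 1(72.18) = 274.8
  P: 0 + 2(72.18) = 144.4
Total out = 419.2 mol; y_P = 144.4 / 419.2 = 0.3444.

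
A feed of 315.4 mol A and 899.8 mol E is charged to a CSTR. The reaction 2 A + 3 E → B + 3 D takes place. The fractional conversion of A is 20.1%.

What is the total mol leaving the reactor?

A reacted = 0.201 × 315.4 = 63.4 mol; ν_A = −2, so ξ = 63.4/2 = 31.7 mol.
Outlet amounts (n = n₀ + ν ξ):
  A: 315.4 − 2(31.7) = 252
  E: 899.8 − 3(31.7) = 804.7
  B: 0 + 1(31.7) = 31.7
  D: 0 + 3(31.7) = 95.09
Total out = 252 + 804.7 + 31.7 + 95.09 = 1184 mol.

1180 mol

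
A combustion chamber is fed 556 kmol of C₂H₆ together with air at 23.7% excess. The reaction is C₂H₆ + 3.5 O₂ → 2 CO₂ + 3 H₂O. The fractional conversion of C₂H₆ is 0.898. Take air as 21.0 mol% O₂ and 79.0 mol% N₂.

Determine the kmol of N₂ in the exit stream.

9060 kmol

Stoichiometric O₂ = 3.5 × 556 = 1946 kmol; O₂ fed = 1946 × 1.237 = 2407 kmol.
N₂ fed = 2407 × 79/21 = 9056 kmol.
Fuel reacted = 0.898 × 556 → ξ = 499.3 kmol.
Outlet (n = n₀ + ν ξ):
  C₂H₆: 556 − 1(499.3) = 56.71
  O₂: 2407 − 3.5(499.3) = 659.7
  N₂: 9056 (inert)
  CO₂: 0 + 2(499.3) = 998.6
  H₂O: 0 + 3(499.3) = 1498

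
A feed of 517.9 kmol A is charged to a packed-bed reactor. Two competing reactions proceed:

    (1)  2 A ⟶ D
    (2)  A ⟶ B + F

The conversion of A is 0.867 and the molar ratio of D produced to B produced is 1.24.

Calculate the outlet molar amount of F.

Conversion of A: A consumed = 0.867 × 517.9 = 449 kmol = 2ξ₁ + 1ξ₂.
Selectivity: 1ξ₁ / (1ξ₂) = 1.24 → ξ₁ = 1.24 ξ₂.
Substitute: (2·1.24 + 1) ξ₂ = 449 → ξ₂ = 129 kmol, ξ₁ = 160 kmol.
Outlet amounts (n = n₀ + Σ ν·ξ):
  A: 517.9 − 2(160) − 1(129) = 68.88
  D: 0 + 1(160) = 160
  B: 0 + 1(129) = 129
  F: 0 + 1(129) = 129

129 kmol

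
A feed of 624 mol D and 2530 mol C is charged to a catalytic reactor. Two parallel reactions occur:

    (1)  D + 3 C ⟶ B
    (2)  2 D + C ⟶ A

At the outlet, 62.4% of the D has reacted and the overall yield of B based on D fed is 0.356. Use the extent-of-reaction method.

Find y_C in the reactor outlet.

Yield of B: 1ξ₁ / 624 = 0.356 → ξ₁ = 222.1 mol.
Conversion of D: 1ξ₁ + 2ξ₂ = 0.624 × 624 = 389.4 → ξ₂ = 83.62 mol.
Outlet amounts (n = n₀ + Σ ν·ξ):
  D: 624 − 1(222.1) − 2(83.62) = 234.6
  C: 2530 − 3(222.1) − 1(83.62) = 1780
  B: 0 + 1(222.1) = 222.1
  A: 0 + 1(83.62) = 83.62
Total out = 2320 mol; y_C = 1780 / 2320 = 0.7671.

0.767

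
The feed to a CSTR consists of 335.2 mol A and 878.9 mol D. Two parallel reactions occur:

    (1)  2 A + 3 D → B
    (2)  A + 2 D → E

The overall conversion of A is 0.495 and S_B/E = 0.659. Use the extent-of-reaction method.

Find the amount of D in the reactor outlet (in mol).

594 mol

Conversion of A: A consumed = 0.495 × 335.2 = 165.9 mol = 2ξ₁ + 1ξ₂.
Selectivity: 1ξ₁ / (1ξ₂) = 0.659 → ξ₁ = 0.659 ξ₂.
Substitute: (2·0.659 + 1) ξ₂ = 165.9 → ξ₂ = 71.58 mol, ξ₁ = 47.17 mol.
Outlet amounts (n = n₀ + Σ ν·ξ):
  A: 335.2 − 2(47.17) − 1(71.58) = 169.3
  D: 878.9 − 3(47.17) − 2(71.58) = 594.2
  B: 0 + 1(47.17) = 47.17
  E: 0 + 1(71.58) = 71.58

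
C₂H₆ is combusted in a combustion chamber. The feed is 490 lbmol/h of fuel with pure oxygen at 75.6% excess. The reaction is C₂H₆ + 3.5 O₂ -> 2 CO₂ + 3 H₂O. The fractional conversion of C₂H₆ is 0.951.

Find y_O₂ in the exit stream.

0.37

Stoichiometric O₂ = 3.5 × 490 = 1715 lbmol/h; O₂ fed = 1715 × 1.756 = 3012 lbmol/h.
Fuel reacted = 0.951 × 490 → ξ = 466 lbmol/h.
Outlet (n = n₀ + ν ξ):
  C₂H₆: 490 − 1(466) = 24.01
  O₂: 3012 − 3.5(466) = 1381
  CO₂: 0 + 2(466) = 932
  H₂O: 0 + 3(466) = 1398
Total out = 3735 lbmol/h; y_O₂ = 1381 / 3735 = 0.3697.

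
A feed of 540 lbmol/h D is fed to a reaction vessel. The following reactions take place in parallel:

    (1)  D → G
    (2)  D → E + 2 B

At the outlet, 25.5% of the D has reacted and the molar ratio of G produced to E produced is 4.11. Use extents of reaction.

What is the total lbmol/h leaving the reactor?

594 lbmol/h

Conversion of D: D consumed = 0.255 × 540 = 137.7 lbmol/h = 1ξ₁ + 1ξ₂.
Selectivity: 1ξ₁ / (1ξ₂) = 4.11 → ξ₁ = 4.11 ξ₂.
Substitute: (1·4.11 + 1) ξ₂ = 137.7 → ξ₂ = 26.95 lbmol/h, ξ₁ = 110.8 lbmol/h.
Outlet amounts (n = n₀ + Σ ν·ξ):
  D: 540 − 1(110.8) − 1(26.95) = 402.3
  G: 0 + 1(110.8) = 110.8
  E: 0 + 1(26.95) = 26.95
  B: 0 + 2(26.95) = 53.89
Total out = 402.3 + 110.8 + 26.95 + 53.89 = 593.9 lbmol/h.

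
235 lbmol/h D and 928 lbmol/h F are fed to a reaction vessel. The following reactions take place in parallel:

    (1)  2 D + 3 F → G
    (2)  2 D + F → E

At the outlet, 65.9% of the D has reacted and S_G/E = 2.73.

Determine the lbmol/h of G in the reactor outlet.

Conversion of D: D consumed = 0.659 × 235 = 154.9 lbmol/h = 2ξ₁ + 2ξ₂.
Selectivity: 1ξ₁ / (1ξ₂) = 2.73 → ξ₁ = 2.73 ξ₂.
Substitute: (2·2.73 + 2) ξ₂ = 154.9 → ξ₂ = 20.76 lbmol/h, ξ₁ = 56.67 lbmol/h.
Outlet amounts (n = n₀ + Σ ν·ξ):
  D: 235 − 2(56.67) − 2(20.76) = 80.13
  F: 928 − 3(56.67) − 1(20.76) = 737.2
  G: 0 + 1(56.67) = 56.67
  E: 0 + 1(20.76) = 20.76

56.7 lbmol/h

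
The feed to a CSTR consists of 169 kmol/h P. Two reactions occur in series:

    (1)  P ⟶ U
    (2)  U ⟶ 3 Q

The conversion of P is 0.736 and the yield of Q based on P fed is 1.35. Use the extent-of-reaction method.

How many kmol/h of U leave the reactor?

48.3 kmol/h

Conversion of P: P consumed = 1ξ₁ = 0.736 × 169 → ξ₁ = 124.4 kmol/h.
Yield of Q: 3ξ₂ / 169 = 1.35 → ξ₂ = 76.05 kmol/h.
Outlet amounts (n = n₀ + Σ ν·ξ):
  P: 169 − 1(124.4) = 44.62
  U: 0 + 1(124.4) − 1(76.05) = 48.33
  Q: 0 + 3(76.05) = 228.1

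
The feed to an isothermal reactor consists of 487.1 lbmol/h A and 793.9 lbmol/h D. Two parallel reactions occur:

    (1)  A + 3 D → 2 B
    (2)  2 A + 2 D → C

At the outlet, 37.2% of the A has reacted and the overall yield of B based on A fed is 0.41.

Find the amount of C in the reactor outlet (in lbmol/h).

Yield of B: 2ξ₁ / 487.1 = 0.41 → ξ₁ = 99.86 lbmol/h.
Conversion of A: 1ξ₁ + 2ξ₂ = 0.372 × 487.1 = 181.2 → ξ₂ = 40.67 lbmol/h.
Outlet amounts (n = n₀ + Σ ν·ξ):
  A: 487.1 − 1(99.86) − 2(40.67) = 305.9
  D: 793.9 − 3(99.86) − 2(40.67) = 413
  B: 0 + 2(99.86) = 199.7
  C: 0 + 1(40.67) = 40.67

40.7 lbmol/h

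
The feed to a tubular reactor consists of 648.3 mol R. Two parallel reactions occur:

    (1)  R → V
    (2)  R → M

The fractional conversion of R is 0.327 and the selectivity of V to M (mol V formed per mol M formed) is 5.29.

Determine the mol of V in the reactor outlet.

Conversion of R: R consumed = 0.327 × 648.3 = 212 mol = 1ξ₁ + 1ξ₂.
Selectivity: 1ξ₁ / (1ξ₂) = 5.29 → ξ₁ = 5.29 ξ₂.
Substitute: (1·5.29 + 1) ξ₂ = 212 → ξ₂ = 33.7 mol, ξ₁ = 178.3 mol.
Outlet amounts (n = n₀ + Σ ν·ξ):
  R: 648.3 − 1(178.3) − 1(33.7) = 436.3
  V: 0 + 1(178.3) = 178.3
  M: 0 + 1(33.7) = 33.7

178 mol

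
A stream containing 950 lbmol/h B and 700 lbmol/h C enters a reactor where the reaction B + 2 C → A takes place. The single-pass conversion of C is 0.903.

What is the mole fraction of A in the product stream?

C reacted = 0.903 × 700 = 632.1 lbmol/h; ν_C = −2, so ξ = 632.1/2 = 316.1 lbmol/h.
Outlet amounts (n = n₀ + ν ξ):
  B: 950 − 1(316.1) = 634
  C: 700 − 2(316.1) = 67.9
  A: 0 + 1(316.1) = 316.1
Total out = 1018 lbmol/h; y_A = 316.1 / 1018 = 0.3105.

0.31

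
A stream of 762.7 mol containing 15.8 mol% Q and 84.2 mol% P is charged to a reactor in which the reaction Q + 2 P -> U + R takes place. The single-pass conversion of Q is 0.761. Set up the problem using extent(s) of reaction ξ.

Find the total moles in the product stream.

671 mol

Q reacted = 0.761 × 120.5 = 91.71 mol; ν_Q = −1, so ξ = 91.71/1 = 91.71 mol.
Outlet amounts (n = n₀ + ν ξ):
  Q: 120.5 − 1(91.71) = 28.8
  P: 642.2 − 2(91.71) = 458.8
  U: 0 + 1(91.71) = 91.71
  R: 0 + 1(91.71) = 91.71
Total out = 28.8 + 458.8 + 91.71 + 91.71 = 671 mol.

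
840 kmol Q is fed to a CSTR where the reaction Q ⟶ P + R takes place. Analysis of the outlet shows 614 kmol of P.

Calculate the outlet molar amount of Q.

226 kmol

For P: n = n₀ + 1ξ → 614 = 0 + 1ξ, giving ξ = 614 kmol.
Outlet amounts (n = n₀ + ν ξ):
  Q: 840 − 1(614) = 226
  P: 0 + 1(614) = 614
  R: 0 + 1(614) = 614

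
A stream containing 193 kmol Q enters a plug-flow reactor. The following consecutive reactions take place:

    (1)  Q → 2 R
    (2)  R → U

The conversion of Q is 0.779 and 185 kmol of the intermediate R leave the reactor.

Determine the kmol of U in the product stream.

116 kmol

Conversion of Q: Q consumed = 1ξ₁ = 0.779 × 193 → ξ₁ = 150.3 kmol.
R balance: n_R = 0 + 2ξ₁ − 1ξ₂ = 185 → ξ₂ = (2·150.3 − 185)/1 = 115.7 kmol.
Outlet amounts (n = n₀ + Σ ν·ξ):
  Q: 193 − 1(150.3) = 42.65
  R: 0 + 2(150.3) − 1(115.7) = 185
  U: 0 + 1(115.7) = 115.7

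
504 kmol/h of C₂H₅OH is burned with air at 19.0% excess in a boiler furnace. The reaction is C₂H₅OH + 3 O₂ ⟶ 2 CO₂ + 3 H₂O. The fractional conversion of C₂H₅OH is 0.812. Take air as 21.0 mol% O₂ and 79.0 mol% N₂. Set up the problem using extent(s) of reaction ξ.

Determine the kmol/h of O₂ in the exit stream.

572 kmol/h

Stoichiometric O₂ = 3 × 504 = 1512 kmol/h; O₂ fed = 1512 × 1.190 = 1799 kmol/h.
N₂ fed = 1799 × 79/21 = 6769 kmol/h.
Fuel reacted = 0.812 × 504 → ξ = 409.2 kmol/h.
Outlet (n = n₀ + ν ξ):
  C₂H₅OH: 504 − 1(409.2) = 94.75
  O₂: 1799 − 3(409.2) = 571.5
  N₂: 6769 (inert)
  CO₂: 0 + 2(409.2) = 818.5
  H₂O: 0 + 3(409.2) = 1228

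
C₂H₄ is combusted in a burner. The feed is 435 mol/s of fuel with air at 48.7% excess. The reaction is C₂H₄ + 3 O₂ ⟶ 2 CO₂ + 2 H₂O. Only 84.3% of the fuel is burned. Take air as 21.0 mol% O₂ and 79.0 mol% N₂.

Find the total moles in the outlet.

9680 mol/s

Stoichiometric O₂ = 3 × 435 = 1305 mol/s; O₂ fed = 1305 × 1.487 = 1941 mol/s.
N₂ fed = 1941 × 79/21 = 7300 mol/s.
Fuel reacted = 0.843 × 435 → ξ = 366.7 mol/s.
Outlet (n = n₀ + ν ξ):
  C₂H₄: 435 − 1(366.7) = 68.3
  O₂: 1941 − 3(366.7) = 840.4
  N₂: 7300 (inert)
  CO₂: 0 + 2(366.7) = 733.4
  H₂O: 0 + 2(366.7) = 733.4
Total out = 68.3 + 840.4 + 7300 + 733.4 + 733.4 = 9676 mol/s.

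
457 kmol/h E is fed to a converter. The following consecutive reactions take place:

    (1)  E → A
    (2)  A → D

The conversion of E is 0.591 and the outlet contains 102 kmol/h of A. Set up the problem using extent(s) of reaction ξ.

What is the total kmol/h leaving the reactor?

457 kmol/h

Conversion of E: E consumed = 1ξ₁ = 0.591 × 457 → ξ₁ = 270.1 kmol/h.
A balance: n_A = 0 + 1ξ₁ − 1ξ₂ = 102 → ξ₂ = (1·270.1 − 102)/1 = 168.1 kmol/h.
Outlet amounts (n = n₀ + Σ ν·ξ):
  E: 457 − 1(270.1) = 186.9
  A: 0 + 1(270.1) − 1(168.1) = 102
  D: 0 + 1(168.1) = 168.1
Total out = 186.9 + 102 + 168.1 = 457 kmol/h.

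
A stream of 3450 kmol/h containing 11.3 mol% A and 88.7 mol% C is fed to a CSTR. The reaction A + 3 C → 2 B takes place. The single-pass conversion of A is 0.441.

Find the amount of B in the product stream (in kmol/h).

A reacted = 0.441 × 389.9 = 171.9 kmol/h; ν_A = −1, so ξ = 171.9/1 = 171.9 kmol/h.
Outlet amounts (n = n₀ + ν ξ):
  A: 389.9 − 1(171.9) = 217.9
  C: 3060 − 3(171.9) = 2544
  B: 0 + 2(171.9) = 343.8

344 kmol/h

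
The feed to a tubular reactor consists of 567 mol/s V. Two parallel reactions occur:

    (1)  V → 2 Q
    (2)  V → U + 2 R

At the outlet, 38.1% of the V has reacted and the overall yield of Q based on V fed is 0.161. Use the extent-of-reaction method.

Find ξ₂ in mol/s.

Yield of Q: 2ξ₁ / 567 = 0.161 → ξ₁ = 45.64 mol/s.
Conversion of V: 1ξ₁ + 1ξ₂ = 0.381 × 567 = 216 → ξ₂ = 170.4 mol/s.
Outlet amounts (n = n₀ + Σ ν·ξ):
  V: 567 − 1(45.64) − 1(170.4) = 351
  Q: 0 + 2(45.64) = 91.29
  U: 0 + 1(170.4) = 170.4
  R: 0 + 2(170.4) = 340.8

ξ₂ = 170 mol/s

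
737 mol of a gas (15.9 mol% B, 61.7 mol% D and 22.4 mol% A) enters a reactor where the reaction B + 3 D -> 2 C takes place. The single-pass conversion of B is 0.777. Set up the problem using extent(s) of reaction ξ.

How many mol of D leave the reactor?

B reacted = 0.777 × 117.2 = 91.05 mol; ν_B = −1, so ξ = 91.05/1 = 91.05 mol.
Outlet amounts (n = n₀ + ν ξ):
  B: 117.2 − 1(91.05) = 26.13
  D: 454.7 − 3(91.05) = 181.6
  C: 0 + 2(91.05) = 182.1
  A: 165.1 (inert)

182 mol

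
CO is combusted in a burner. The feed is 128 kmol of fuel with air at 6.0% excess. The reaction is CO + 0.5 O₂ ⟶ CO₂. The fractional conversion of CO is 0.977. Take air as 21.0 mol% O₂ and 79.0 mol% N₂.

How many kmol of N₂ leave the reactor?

Stoichiometric O₂ = 0.5 × 128 = 64 kmol; O₂ fed = 64 × 1.060 = 67.84 kmol.
N₂ fed = 67.84 × 79/21 = 255.2 kmol.
Fuel reacted = 0.977 × 128 → ξ = 125.1 kmol.
Outlet (n = n₀ + ν ξ):
  CO: 128 − 1(125.1) = 2.944
  O₂: 67.84 − 0.5(125.1) = 5.312
  N₂: 255.2 (inert)
  CO₂: 0 + 1(125.1) = 125.1

255 kmol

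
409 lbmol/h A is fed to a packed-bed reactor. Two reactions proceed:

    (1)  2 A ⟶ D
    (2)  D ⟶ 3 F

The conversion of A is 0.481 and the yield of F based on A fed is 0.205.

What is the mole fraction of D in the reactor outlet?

0.192

Conversion of A: A consumed = 2ξ₁ = 0.481 × 409 → ξ₁ = 98.36 lbmol/h.
Yield of F: 3ξ₂ / 409 = 0.205 → ξ₂ = 27.95 lbmol/h.
Outlet amounts (n = n₀ + Σ ν·ξ):
  A: 409 − 2(98.36) = 212.3
  D: 0 + 1(98.36) − 1(27.95) = 70.42
  F: 0 + 3(27.95) = 83.84
Total out = 366.5 lbmol/h; y_D = 70.42 / 366.5 = 0.1921.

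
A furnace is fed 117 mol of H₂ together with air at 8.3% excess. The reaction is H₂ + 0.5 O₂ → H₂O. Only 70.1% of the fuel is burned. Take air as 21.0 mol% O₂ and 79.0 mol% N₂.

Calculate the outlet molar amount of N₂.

238 mol

Stoichiometric O₂ = 0.5 × 117 = 58.5 mol; O₂ fed = 58.5 × 1.083 = 63.36 mol.
N₂ fed = 63.36 × 79/21 = 238.3 mol.
Fuel reacted = 0.701 × 117 → ξ = 82.02 mol.
Outlet (n = n₀ + ν ξ):
  H₂: 117 − 1(82.02) = 34.98
  O₂: 63.36 − 0.5(82.02) = 22.35
  N₂: 238.3 (inert)
  H₂O: 0 + 1(82.02) = 82.02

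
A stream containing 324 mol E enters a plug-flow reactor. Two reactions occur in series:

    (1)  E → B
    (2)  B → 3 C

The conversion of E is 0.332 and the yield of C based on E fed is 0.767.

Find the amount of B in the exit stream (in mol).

Conversion of E: E consumed = 1ξ₁ = 0.332 × 324 → ξ₁ = 107.6 mol.
Yield of C: 3ξ₂ / 324 = 0.767 → ξ₂ = 82.84 mol.
Outlet amounts (n = n₀ + Σ ν·ξ):
  E: 324 − 1(107.6) = 216.4
  B: 0 + 1(107.6) − 1(82.84) = 24.73
  C: 0 + 3(82.84) = 248.5

24.7 mol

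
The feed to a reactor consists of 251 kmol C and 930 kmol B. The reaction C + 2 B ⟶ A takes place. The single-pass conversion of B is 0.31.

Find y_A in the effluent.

0.161

B reacted = 0.31 × 930 = 288.3 kmol; ν_B = −2, so ξ = 288.3/2 = 144.2 kmol.
Outlet amounts (n = n₀ + ν ξ):
  C: 251 − 1(144.2) = 106.8
  B: 930 − 2(144.2) = 641.7
  A: 0 + 1(144.2) = 144.2
Total out = 892.7 kmol; y_A = 144.2 / 892.7 = 0.1615.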